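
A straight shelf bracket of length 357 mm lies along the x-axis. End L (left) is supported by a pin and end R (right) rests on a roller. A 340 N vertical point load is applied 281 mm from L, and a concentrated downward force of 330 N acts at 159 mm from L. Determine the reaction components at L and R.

L_x = 0, L_y = 255.4 N, R_y = 414.6 N

Moments about L: R_y·357 − 340·281 − 330·159 = 0 → R_y = 148010/357 = 414.594 ≈ 414.6 N.
ΣF_y = 0: L_y + 414.594 − 340 − 330 = 0 → L_y = 255.4 N.
ΣF_x = 0: no horizontal applied forces, so L_x = 0.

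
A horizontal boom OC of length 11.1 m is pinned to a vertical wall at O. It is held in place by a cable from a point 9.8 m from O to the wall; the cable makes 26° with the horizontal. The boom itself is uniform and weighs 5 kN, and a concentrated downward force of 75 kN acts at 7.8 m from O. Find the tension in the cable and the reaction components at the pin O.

ΣM about O: T·sin26°·9.8 − 5·5.55 − 75·7.8 = 0 → T = 612.75/(9.8·0.438371) = 142.631 ≈ 142.6 kN.
ΣF_x = 0: O_x − T·cos26° = 0 → O_x = 142.631 × 0.898794 = 128.2 kN.
ΣF_y = 0: O_y + T·sin26° − 5 − 75 = 0 → O_y = 80 − 142.631 × 0.438371 = 17.47 kN.

T = 142.6 kN, O_x = 128.2 kN, O_y = 17.47 kN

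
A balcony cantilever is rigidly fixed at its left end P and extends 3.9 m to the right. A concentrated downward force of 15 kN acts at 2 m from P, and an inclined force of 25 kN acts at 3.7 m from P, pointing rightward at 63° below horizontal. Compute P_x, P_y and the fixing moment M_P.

ΣF_x = 0: P_x + 25·cos63° = 0 → P_x = -11.35 kN.
ΣF_y = 0: P_y − 15 − 25·sin63° = 0 → P_y = 37.28 kN.
ΣM about P: M_P − 15·2 − 25·sin63°·3.7 = 0 → M_P = 112.4 kN·m.

P_x = -11.35 kN, P_y = 37.28 kN, M_P = 112.4 kN·m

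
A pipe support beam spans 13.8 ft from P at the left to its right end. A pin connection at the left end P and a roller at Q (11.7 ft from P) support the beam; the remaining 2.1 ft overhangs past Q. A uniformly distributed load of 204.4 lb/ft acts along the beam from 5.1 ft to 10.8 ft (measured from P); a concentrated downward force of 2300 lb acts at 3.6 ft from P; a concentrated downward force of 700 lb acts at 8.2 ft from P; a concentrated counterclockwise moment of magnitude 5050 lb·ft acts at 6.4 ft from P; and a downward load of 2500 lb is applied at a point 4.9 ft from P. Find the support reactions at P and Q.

P_x = 0, P_y = 4060 lb, Q_y = 2605 lb

Resultant of the distributed load: 204.4 × 5.7 = 1165.08 lb at 7.95 ft from P.
ΣM about P: Q_y·11.7 − (204.4·5.7)·7.95 − 2300·3.6 − 700·8.2 + 5050 − 2500·4.9 = 0 → Q_y = 30482.386/11.7 = 2605.33 ≈ 2605 lb.
ΣF_y = 0: P_y + 2605.33 − 204.4·5.7 − 2300 − 700 − 2500 = 0 → P_y = 4060 lb.
ΣF_x = 0: no horizontal applied forces, so P_x = 0.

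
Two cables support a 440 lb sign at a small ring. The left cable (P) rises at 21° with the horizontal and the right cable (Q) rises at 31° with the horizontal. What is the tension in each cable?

ΣF_x = 0: −T_P·cos21° + T_Q·cos31° = 0 → T_Q = 1.08915·T_P.
ΣF_y = 0: T_P·sin21° + T_Q·sin31° = 440.
Substitute: T_P·(0.358368 + 1.08915·0.515038) = 440 → T_P = 478.614 ≈ 478.6 lb.
Then T_Q = 1.08915 × 478.614 = 521.3 lb.

T_P = 478.6 lb, T_Q = 521.3 lb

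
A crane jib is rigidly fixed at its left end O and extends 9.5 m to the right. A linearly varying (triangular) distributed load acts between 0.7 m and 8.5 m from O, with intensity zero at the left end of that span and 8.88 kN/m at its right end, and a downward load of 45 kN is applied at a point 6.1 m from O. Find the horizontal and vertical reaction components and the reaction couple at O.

O_x = 0, O_y = 79.63 kN, M_O = 478.8 kN·m

Resultant of the triangular load: ½ × 8.88 × 7.8 = 34.632 kN, acting at 5.9 m from O (one-third of the span from the peak).
ΣF_x = 0: O_x = 0.
ΣF_y = 0: O_y − ½·8.88·7.8 − 45 = 0 → O_y = 79.63 kN.
ΣM about O: M_O − (½·8.88·7.8)·5.9 − 45·6.1 = 0 → M_O = 478.8 kN·m.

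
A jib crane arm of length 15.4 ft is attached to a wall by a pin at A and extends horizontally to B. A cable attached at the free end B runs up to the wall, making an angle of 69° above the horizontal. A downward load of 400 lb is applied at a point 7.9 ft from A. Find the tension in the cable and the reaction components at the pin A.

ΣM about A: T·sin69°·15.4 − 400·7.9 = 0 → T = 3160/(15.4·0.93358) = 219.793 ≈ 219.8 lb.
ΣF_x = 0: A_x − T·cos69° = 0 → A_x = 219.793 × 0.358368 = 78.77 lb.
ΣF_y = 0: A_y + T·sin69° − 400 = 0 → A_y = 400 − 219.793 × 0.93358 = 194.8 lb.

T = 219.8 lb, A_x = 78.77 lb, A_y = 194.8 lb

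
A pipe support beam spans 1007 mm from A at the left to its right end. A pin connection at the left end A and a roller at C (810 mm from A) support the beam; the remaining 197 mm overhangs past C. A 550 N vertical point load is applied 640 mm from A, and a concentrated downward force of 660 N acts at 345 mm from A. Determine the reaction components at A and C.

A_x = 0, A_y = 494.3 N, C_y = 715.7 N

Taking moments about A: C_y·810 − 550·640 − 660·345 = 0 → C_y = 579700/810 = 715.679 ≈ 715.7 N.
ΣF_y = 0: A_y + 715.679 − 550 − 660 = 0 → A_y = 494.3 N.
ΣF_x = 0: no horizontal applied forces, so A_x = 0.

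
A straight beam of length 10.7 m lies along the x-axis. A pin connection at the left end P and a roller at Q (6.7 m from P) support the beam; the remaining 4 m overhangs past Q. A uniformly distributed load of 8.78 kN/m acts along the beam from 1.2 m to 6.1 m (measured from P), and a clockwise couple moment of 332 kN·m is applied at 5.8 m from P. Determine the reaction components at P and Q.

Resultant of the distributed load: 8.78 × 4.9 = 43.022 kN at 3.65 m from P.
ΣM about P: Q_y·6.7 − (8.78·4.9)·3.65 − 332 = 0 → Q_y = 489.0303/6.7 = 72.9896 ≈ 72.99 kN.
ΣF_y = 0: P_y + 72.9896 − 8.78·4.9 = 0 → P_y = -29.97 kN.
ΣF_x = 0: no horizontal applied forces, so P_x = 0.

P_x = 0, P_y = -29.97 kN, Q_y = 72.99 kN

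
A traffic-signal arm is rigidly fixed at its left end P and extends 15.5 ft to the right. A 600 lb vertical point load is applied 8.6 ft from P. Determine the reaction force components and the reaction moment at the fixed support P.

ΣF_x = 0: P_x = 0.
ΣF_y = 0: P_y − 600 = 0 → P_y = 600.0 lb.
ΣM about P: M_P − 600·8.6 = 0 → M_P = 5160 lb·ft.

P_x = 0, P_y = 600.0 lb, M_P = 5160 lb·ft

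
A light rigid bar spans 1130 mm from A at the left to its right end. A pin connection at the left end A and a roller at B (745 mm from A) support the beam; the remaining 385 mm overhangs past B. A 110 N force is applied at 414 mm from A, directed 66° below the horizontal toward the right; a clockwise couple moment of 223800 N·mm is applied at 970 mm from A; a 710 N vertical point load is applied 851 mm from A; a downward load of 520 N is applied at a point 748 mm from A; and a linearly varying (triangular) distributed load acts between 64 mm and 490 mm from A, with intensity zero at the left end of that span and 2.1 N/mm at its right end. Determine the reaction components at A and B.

Resultant of the triangular load: ½ × 2.1 × 426 = 447.3 N, acting at 348 mm from A (one-third of the span from the peak).
Taking moments about A: B_y·745 − 110·sin66°·414 − 223800 − 710·851 − 520·748 − (½·2.1·426)·348 = 0 → B_y = 1414230/745 = 1898.3 ≈ 1898 N.
ΣF_y = 0: A_y + 1898.3 − 110·sin66° − 710 − 520 − ½·2.1·426 = 0 → A_y = -120.5 N.
ΣF_x = 0: A_x + 110·cos66° = 0 → A_x = -44.74 N.

A_x = -44.74 N, A_y = -120.5 N, B_y = 1898 N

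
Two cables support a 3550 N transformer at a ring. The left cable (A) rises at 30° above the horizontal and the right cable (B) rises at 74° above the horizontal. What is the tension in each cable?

ΣF_x = 0: −T_A·cos30° + T_B·cos74° = 0 → T_B = 3.1419·T_A.
ΣF_y = 0: T_A·sin30° + T_B·sin74° = 3550.
Substitute: T_A·(0.5 + 3.1419·0.961262) = 3550 → T_A = 1008.47 ≈ 1008 N.
Then T_B = 3.1419 × 1008.47 = 3169 N.

T_A = 1008 N, T_B = 3169 N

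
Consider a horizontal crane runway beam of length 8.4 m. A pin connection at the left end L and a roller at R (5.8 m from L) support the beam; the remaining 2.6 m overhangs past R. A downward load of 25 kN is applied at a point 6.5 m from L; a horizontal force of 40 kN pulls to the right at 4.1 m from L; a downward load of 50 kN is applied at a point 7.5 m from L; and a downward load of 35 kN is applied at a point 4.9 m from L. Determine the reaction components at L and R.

ΣM about L: R_y·5.8 − 25·6.5 − 50·7.5 − 35·4.9 = 0 → R_y = 709/5.8 = 122.241 ≈ 122.2 kN.
ΣF_y = 0: L_y + 122.241 − 25 − 50 − 35 = 0 → L_y = -12.24 kN.
ΣF_x = 0: L_x + 40 = 0 → L_x = -40.00 kN.

L_x = -40.00 kN, L_y = -12.24 kN, R_y = 122.2 kN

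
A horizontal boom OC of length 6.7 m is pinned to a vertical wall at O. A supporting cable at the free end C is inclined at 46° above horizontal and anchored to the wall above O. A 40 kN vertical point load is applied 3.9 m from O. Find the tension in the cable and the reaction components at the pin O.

T = 32.37 kN, O_x = 22.48 kN, O_y = 16.72 kN

ΣM about O: T·sin46°·6.7 − 40·3.9 = 0 → T = 156/(6.7·0.71934) = 32.368 ≈ 32.37 kN.
ΣF_x = 0: O_x − T·cos46° = 0 → O_x = 32.368 × 0.694658 = 22.48 kN.
ΣF_y = 0: O_y + T·sin46° − 40 = 0 → O_y = 40 − 32.368 × 0.71934 = 16.72 kN.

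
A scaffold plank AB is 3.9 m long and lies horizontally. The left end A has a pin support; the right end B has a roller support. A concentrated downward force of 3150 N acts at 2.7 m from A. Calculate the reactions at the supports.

A_x = 0, A_y = 969.2 N, B_y = 2181 N

Moments about A: B_y·3.9 − 3150·2.7 = 0 → B_y = 8505/3.9 = 2180.77 ≈ 2181 N.
ΣF_y = 0: A_y + 2180.77 − 3150 = 0 → A_y = 969.2 N.
ΣF_x = 0: no horizontal applied forces, so A_x = 0.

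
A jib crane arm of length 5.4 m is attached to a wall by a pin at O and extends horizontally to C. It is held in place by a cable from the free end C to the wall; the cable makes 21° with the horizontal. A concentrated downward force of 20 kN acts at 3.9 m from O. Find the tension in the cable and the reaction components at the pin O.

ΣM about O: T·sin21°·5.4 − 20·3.9 = 0 → T = 78/(5.4·0.358368) = 40.3062 ≈ 40.31 kN.
ΣF_x = 0: O_x − T·cos21° = 0 → O_x = 40.3062 × 0.93358 = 37.63 kN.
ΣF_y = 0: O_y + T·sin21° − 20 = 0 → O_y = 20 − 40.3062 × 0.358368 = 5.556 kN.

T = 40.31 kN, O_x = 37.63 kN, O_y = 5.556 kN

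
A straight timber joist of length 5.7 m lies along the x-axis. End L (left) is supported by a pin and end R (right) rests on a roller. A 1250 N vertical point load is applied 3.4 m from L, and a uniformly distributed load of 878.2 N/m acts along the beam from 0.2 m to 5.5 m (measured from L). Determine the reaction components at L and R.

Resultant of the distributed load: 878.2 × 5.3 = 4654.46 N at 2.85 m from L.
Moments about L: R_y·5.7 − 1250·3.4 − (878.2·5.3)·2.85 = 0 → R_y = 17515.211/5.7 = 3072.84 ≈ 3073 N.
ΣF_y = 0: L_y + 3072.84 − 1250 − 878.2·5.3 = 0 → L_y = 2832 N.
ΣF_x = 0: no horizontal applied forces, so L_x = 0.

L_x = 0, L_y = 2832 N, R_y = 3073 N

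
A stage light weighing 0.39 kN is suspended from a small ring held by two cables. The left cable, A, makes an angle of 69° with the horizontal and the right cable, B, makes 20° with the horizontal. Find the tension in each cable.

T_A = 0.3665 kN, T_B = 0.1398 kN

ΣF_x = 0: −T_A·cos69° + T_B·cos20° = 0 → T_B = 0.381367·T_A.
ΣF_y = 0: T_A·sin69° + T_B·sin20° = 0.39.
Substitute: T_A·(0.93358 + 0.381367·0.34202) = 0.39 → T_A = 0.366536 ≈ 0.3665 kN.
Then T_B = 0.381367 × 0.366536 = 0.1398 kN.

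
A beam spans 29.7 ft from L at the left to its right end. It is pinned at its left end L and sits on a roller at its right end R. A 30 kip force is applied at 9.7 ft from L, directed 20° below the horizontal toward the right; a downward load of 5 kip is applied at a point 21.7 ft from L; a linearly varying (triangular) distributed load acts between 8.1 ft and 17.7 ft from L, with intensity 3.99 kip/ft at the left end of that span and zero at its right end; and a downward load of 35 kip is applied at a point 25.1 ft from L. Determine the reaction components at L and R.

L_x = -28.19 kip, L_y = 25.54 kip, R_y = 43.87 kip

Resultant of the triangular load: ½ × 3.99 × 9.6 = 19.152 kip, acting at 11.3 ft from L (one-third of the span from the peak).
Moments about L: R_y·29.7 − 30·sin20°·9.7 − 5·21.7 − (½·3.99·9.6)·11.3 − 35·25.1 = 0 → R_y = 1302.95/29.7 = 43.8704 ≈ 43.87 kip.
ΣF_y = 0: L_y + 43.8704 − 30·sin20° − 5 − ½·3.99·9.6 − 35 = 0 → L_y = 25.54 kip.
ΣF_x = 0: L_x + 30·cos20° = 0 → L_x = -28.19 kip.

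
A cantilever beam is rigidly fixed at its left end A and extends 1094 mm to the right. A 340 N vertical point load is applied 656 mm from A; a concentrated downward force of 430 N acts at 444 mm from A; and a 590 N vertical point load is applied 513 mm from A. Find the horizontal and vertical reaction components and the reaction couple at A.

ΣF_x = 0: A_x = 0.
ΣF_y = 0: A_y − 340 − 430 − 590 = 0 → A_y = 1360 N.
ΣM about A: M_A − 340·656 − 430·444 − 590·513 = 0 → M_A = 716600 N·mm.

A_x = 0, A_y = 1360 N, M_A = 716600 N·mm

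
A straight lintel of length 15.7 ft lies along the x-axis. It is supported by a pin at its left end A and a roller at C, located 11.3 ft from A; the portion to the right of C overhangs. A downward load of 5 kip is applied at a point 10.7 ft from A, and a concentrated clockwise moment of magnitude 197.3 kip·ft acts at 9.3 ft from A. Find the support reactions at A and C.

ΣM about A: C_y·11.3 − 5·10.7 − 197.3 = 0 → C_y = 250.8/11.3 = 22.1947 ≈ 22.19 kip.
ΣF_y = 0: A_y + 22.1947 − 5 = 0 → A_y = -17.19 kip.
ΣF_x = 0: no horizontal applied forces, so A_x = 0.

A_x = 0, A_y = -17.19 kip, C_y = 22.19 kip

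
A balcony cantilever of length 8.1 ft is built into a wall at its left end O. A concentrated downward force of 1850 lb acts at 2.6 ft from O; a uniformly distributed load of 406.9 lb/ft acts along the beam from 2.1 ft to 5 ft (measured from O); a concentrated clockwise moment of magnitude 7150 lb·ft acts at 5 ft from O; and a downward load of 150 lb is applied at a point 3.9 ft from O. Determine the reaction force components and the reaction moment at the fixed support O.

O_x = 0, O_y = 3180 lb, M_O = 16730 lb·ft

Resultant of the distributed load: 406.9 × 2.9 = 1180.01 lb at 3.55 ft from O.
ΣF_x = 0: O_x = 0.
ΣF_y = 0: O_y − 1850 − 406.9·2.9 − 150 = 0 → O_y = 3180 lb.
ΣM about O: M_O − 1850·2.6 − (406.9·2.9)·3.55 − 7150 − 150·3.9 = 0 → M_O = 16730 lb·ft.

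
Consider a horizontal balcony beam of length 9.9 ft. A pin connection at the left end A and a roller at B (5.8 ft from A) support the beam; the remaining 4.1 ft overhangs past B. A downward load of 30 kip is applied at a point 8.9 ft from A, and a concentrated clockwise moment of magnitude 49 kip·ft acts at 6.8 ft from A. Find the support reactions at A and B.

A_x = 0, A_y = -24.48 kip, B_y = 54.48 kip

ΣM about A: B_y·5.8 − 30·8.9 − 49 = 0 → B_y = 316/5.8 = 54.4828 ≈ 54.48 kip.
ΣF_y = 0: A_y + 54.4828 − 30 = 0 → A_y = -24.48 kip.
ΣF_x = 0: no horizontal applied forces, so A_x = 0.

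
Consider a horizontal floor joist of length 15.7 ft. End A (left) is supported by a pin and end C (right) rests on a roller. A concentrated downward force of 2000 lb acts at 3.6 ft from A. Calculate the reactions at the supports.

A_x = 0, A_y = 1541 lb, C_y = 458.6 lb

ΣM about A: C_y·15.7 − 2000·3.6 = 0 → C_y = 7200/15.7 = 458.599 ≈ 458.6 lb.
ΣF_y = 0: A_y + 458.599 − 2000 = 0 → A_y = 1541 lb.
ΣF_x = 0: no horizontal applied forces, so A_x = 0.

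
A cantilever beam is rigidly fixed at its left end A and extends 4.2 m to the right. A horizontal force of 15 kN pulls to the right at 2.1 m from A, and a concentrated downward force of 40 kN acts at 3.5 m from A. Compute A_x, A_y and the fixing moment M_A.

ΣF_x = 0: A_x + 15 = 0 → A_x = -15.00 kN.
ΣF_y = 0: A_y − 40 = 0 → A_y = 40.00 kN.
ΣM about A: M_A − 40·3.5 = 0 → M_A = 140.0 kN·m.

A_x = -15.00 kN, A_y = 40.00 kN, M_A = 140.0 kN·m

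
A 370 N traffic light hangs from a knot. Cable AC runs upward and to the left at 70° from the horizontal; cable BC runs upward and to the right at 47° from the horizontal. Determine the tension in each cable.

ΣF_x = 0: −T_AC·cos70° + T_BC·cos47° = 0 → T_BC = 0.501497·T_AC.
ΣF_y = 0: T_AC·sin70° + T_BC·sin47° = 370.
Substitute: T_AC·(0.939693 + 0.501497·0.731354) = 370 → T_AC = 283.207 ≈ 283.2 N.
Then T_BC = 0.501497 × 283.207 = 142.0 N.

T_AC = 283.2 N, T_BC = 142.0 N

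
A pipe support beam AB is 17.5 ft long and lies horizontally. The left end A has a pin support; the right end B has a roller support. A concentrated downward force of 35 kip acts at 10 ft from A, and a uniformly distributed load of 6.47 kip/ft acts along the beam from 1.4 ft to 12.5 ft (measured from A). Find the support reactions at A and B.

Resultant of the distributed load: 6.47 × 11.1 = 71.817 kip at 6.95 ft from A.
Moments about A: B_y·17.5 − 35·10 − (6.47·11.1)·6.95 = 0 → B_y = 849.12815/17.5 = 48.5216 ≈ 48.52 kip.
ΣF_y = 0: A_y + 48.5216 − 35 − 6.47·11.1 = 0 → A_y = 58.30 kip.
ΣF_x = 0: no horizontal applied forces, so A_x = 0.

A_x = 0, A_y = 58.30 kip, B_y = 48.52 kip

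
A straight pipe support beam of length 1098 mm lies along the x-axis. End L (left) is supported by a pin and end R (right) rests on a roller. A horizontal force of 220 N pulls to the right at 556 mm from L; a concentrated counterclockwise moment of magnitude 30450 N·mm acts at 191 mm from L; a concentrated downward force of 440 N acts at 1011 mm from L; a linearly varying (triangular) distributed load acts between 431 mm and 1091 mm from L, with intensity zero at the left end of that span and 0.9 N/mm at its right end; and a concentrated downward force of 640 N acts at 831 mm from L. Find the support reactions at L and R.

L_x = -220.0 N, L_y = 279.6 N, R_y = 1097 N

Resultant of the triangular load: ½ × 0.9 × 660 = 297 N, acting at 871 mm from L (one-third of the span from the peak).
Moments about L: R_y·1098 + 30450 − 440·1011 − (½·0.9·660)·871 − 640·831 = 0 → R_y = 1204917/1098 = 1097.37 ≈ 1097 N.
ΣF_y = 0: L_y + 1097.37 − 440 − ½·0.9·660 − 640 = 0 → L_y = 279.6 N.
ΣF_x = 0: L_x + 220 = 0 → L_x = -220.0 N.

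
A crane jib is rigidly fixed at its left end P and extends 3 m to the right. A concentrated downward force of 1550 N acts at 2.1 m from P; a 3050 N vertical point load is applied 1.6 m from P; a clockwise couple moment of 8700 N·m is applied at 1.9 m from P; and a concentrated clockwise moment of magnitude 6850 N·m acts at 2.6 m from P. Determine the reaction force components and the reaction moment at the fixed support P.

P_x = 0, P_y = 4600 N, M_P = 23680 N·m

ΣF_x = 0: P_x = 0.
ΣF_y = 0: P_y − 1550 − 3050 = 0 → P_y = 4600 N.
ΣM about P: M_P − 1550·2.1 − 3050·1.6 − 8700 − 6850 = 0 → M_P = 23680 N·m.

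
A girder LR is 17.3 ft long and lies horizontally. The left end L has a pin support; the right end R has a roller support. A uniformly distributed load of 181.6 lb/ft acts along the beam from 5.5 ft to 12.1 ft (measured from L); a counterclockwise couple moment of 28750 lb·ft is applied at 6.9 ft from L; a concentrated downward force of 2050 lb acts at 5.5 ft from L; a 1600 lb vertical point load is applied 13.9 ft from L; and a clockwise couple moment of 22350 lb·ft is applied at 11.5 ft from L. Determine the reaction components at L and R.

Resultant of the distributed load: 181.6 × 6.6 = 1198.56 lb at 8.8 ft from L.
Moments about L: R_y·17.3 − (181.6·6.6)·8.8 + 28750 − 2050·5.5 − 1600·13.9 − 22350 = 0 → R_y = 37662.328/17.3 = 2177.01 ≈ 2177 lb.
ΣF_y = 0: L_y + 2177.01 − 181.6·6.6 − 2050 − 1600 = 0 → L_y = 2672 lb.
ΣF_x = 0: no horizontal applied forces, so L_x = 0.

L_x = 0, L_y = 2672 lb, R_y = 2177 lb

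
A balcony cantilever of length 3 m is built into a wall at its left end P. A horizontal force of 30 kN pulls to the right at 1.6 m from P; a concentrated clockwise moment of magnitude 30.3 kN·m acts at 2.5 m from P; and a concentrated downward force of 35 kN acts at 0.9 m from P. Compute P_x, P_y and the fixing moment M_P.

ΣF_x = 0: P_x + 30 = 0 → P_x = -30.00 kN.
ΣF_y = 0: P_y − 35 = 0 → P_y = 35.00 kN.
ΣM about P: M_P − 30.3 − 35·0.9 = 0 → M_P = 61.80 kN·m.

P_x = -30.00 kN, P_y = 35.00 kN, M_P = 61.80 kN·m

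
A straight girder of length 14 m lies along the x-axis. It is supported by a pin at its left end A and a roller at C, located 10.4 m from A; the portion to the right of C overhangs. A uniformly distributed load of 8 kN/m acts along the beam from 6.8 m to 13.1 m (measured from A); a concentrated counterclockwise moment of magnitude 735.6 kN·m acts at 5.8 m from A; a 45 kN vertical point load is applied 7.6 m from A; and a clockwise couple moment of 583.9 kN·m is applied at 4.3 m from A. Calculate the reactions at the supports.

Resultant of the distributed load: 8 × 6.3 = 50.4 kN at 9.95 m from A.
Moments about A: C_y·10.4 − (8·6.3)·9.95 + 735.6 − 45·7.6 − 583.9 = 0 → C_y = 691.78/10.4 = 66.5173 ≈ 66.52 kN.
ΣF_y = 0: A_y + 66.5173 − 8·6.3 − 45 = 0 → A_y = 28.88 kN.
ΣF_x = 0: no horizontal applied forces, so A_x = 0.

A_x = 0, A_y = 28.88 kN, C_y = 66.52 kN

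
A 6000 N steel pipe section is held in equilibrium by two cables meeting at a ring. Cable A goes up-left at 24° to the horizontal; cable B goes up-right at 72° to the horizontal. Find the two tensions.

ΣF_x = 0: −T_A·cos24° + T_B·cos72° = 0 → T_B = 2.9563·T_A.
ΣF_y = 0: T_A·sin24° + T_B·sin72° = 6000.
Substitute: T_A·(0.406737 + 2.9563·0.951057) = 6000 → T_A = 1864.31 ≈ 1864 N.
Then T_B = 2.9563 × 1864.31 = 5511 N.

T_A = 1864 N, T_B = 5511 N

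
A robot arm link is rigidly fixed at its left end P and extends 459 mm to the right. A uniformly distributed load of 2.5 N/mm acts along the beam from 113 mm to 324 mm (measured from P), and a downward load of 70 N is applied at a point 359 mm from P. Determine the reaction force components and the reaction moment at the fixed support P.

P_x = 0, P_y = 597.5 N, M_P = 140400 N·mm

Resultant of the distributed load: 2.5 × 211 = 527.5 N at 218.5 mm from P.
ΣF_x = 0: P_x = 0.
ΣF_y = 0: P_y − 2.5·211 − 70 = 0 → P_y = 597.5 N.
ΣM about P: M_P − (2.5·211)·218.5 − 70·359 = 0 → M_P = 140400 N·mm.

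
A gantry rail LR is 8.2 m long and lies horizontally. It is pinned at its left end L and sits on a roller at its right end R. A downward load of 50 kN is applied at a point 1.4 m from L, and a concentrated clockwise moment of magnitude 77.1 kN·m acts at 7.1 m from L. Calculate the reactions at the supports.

Moments about L: R_y·8.2 − 50·1.4 − 77.1 = 0 → R_y = 147.1/8.2 = 17.939 ≈ 17.94 kN.
ΣF_y = 0: L_y + 17.939 − 50 = 0 → L_y = 32.06 kN.
ΣF_x = 0: no horizontal applied forces, so L_x = 0.

L_x = 0, L_y = 32.06 kN, R_y = 17.94 kN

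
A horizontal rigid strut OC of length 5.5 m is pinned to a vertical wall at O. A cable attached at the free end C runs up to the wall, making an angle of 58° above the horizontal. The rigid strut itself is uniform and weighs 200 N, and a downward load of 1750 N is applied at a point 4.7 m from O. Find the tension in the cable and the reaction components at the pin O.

ΣM about O: T·sin58°·5.5 − 200·2.75 − 1750·4.7 = 0 → T = 8775/(5.5·0.848048) = 1881.33 ≈ 1881 N.
ΣF_x = 0: O_x − T·cos58° = 0 → O_x = 1881.33 × 0.529919 = 997.0 N.
ΣF_y = 0: O_y + T·sin58° − 200 − 1750 = 0 → O_y = 1950 − 1881.33 × 0.848048 = 354.5 N.

T = 1881 N, O_x = 997.0 N, O_y = 354.5 N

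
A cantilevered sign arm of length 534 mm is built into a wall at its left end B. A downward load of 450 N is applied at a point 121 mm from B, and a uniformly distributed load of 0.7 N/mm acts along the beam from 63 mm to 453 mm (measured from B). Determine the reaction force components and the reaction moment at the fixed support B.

B_x = 0, B_y = 723.0 N, M_B = 124900 N·mm

Resultant of the distributed load: 0.7 × 390 = 273 N at 258 mm from B.
ΣF_x = 0: B_x = 0.
ΣF_y = 0: B_y − 450 − 0.7·390 = 0 → B_y = 723.0 N.
ΣM about B: M_B − 450·121 − (0.7·390)·258 = 0 → M_B = 124900 N·mm.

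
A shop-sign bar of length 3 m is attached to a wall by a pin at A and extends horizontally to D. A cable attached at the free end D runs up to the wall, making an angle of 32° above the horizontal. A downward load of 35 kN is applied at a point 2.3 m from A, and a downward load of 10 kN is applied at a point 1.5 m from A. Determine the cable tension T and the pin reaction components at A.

ΣM about A: T·sin32°·3 − 35·2.3 − 10·1.5 = 0 → T = 95.5/(3·0.529919) = 60.0721 ≈ 60.07 kN.
ΣF_x = 0: A_x − T·cos32° = 0 → A_x = 60.0721 × 0.848048 = 50.94 kN.
ΣF_y = 0: A_y + T·sin32° − 35 − 10 = 0 → A_y = 45 − 60.0721 × 0.529919 = 13.17 kN.

T = 60.07 kN, A_x = 50.94 kN, A_y = 13.17 kN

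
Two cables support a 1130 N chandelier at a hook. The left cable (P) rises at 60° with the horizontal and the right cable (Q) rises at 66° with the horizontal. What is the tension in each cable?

T_P = 568.1 N, T_Q = 698.4 N

ΣF_x = 0: −T_P·cos60° + T_Q·cos66° = 0 → T_Q = 1.2293·T_P.
ΣF_y = 0: T_P·sin60° + T_Q·sin66° = 1130.
Substitute: T_P·(0.866025 + 1.2293·0.913545) = 1130 → T_P = 568.112 ≈ 568.1 N.
Then T_Q = 1.2293 × 568.112 = 698.4 N.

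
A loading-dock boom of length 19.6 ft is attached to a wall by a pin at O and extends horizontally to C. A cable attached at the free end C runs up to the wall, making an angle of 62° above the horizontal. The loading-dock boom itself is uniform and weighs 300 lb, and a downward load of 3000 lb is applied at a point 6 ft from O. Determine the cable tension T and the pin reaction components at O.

T = 1210 lb, O_x = 568.1 lb, O_y = 2232 lb

ΣM about O: T·sin62°·19.6 − 300·9.8 − 3000·6 = 0 → T = 20940/(19.6·0.882948) = 1210 lb.
ΣF_x = 0: O_x − T·cos62° = 0 → O_x = 1210 × 0.469472 = 568.1 lb.
ΣF_y = 0: O_y + T·sin62° − 300 − 3000 = 0 → O_y = 3300 − 1210 × 0.882948 = 2232 lb.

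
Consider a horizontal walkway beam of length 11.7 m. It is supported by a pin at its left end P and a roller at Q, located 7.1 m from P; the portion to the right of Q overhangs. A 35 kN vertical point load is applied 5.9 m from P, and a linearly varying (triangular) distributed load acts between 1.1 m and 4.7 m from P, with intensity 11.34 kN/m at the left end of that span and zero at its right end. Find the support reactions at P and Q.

Resultant of the triangular load: ½ × 11.34 × 3.6 = 20.412 kN, acting at 2.3 m from P (one-third of the span from the peak).
Taking moments about P: Q_y·7.1 − 35·5.9 − (½·11.34·3.6)·2.3 = 0 → Q_y = 253.4476/7.1 = 35.6968 ≈ 35.70 kN.
ΣF_y = 0: P_y + 35.6968 − 35 − ½·11.34·3.6 = 0 → P_y = 19.72 kN.
ΣF_x = 0: no horizontal applied forces, so P_x = 0.

P_x = 0, P_y = 19.72 kN, Q_y = 35.70 kN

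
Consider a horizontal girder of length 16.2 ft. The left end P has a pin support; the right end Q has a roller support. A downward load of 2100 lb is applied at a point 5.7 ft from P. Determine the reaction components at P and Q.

P_x = 0, P_y = 1361 lb, Q_y = 738.9 lb

ΣM about P: Q_y·16.2 − 2100·5.7 = 0 → Q_y = 11970/16.2 = 738.889 ≈ 738.9 lb.
ΣF_y = 0: P_y + 738.889 − 2100 = 0 → P_y = 1361 lb.
ΣF_x = 0: no horizontal applied forces, so P_x = 0.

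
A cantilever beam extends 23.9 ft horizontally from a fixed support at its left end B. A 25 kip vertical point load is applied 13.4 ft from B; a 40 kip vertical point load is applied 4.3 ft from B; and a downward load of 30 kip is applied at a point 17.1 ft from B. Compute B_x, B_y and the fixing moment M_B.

ΣF_x = 0: B_x = 0.
ΣF_y = 0: B_y − 25 − 40 − 30 = 0 → B_y = 95.00 kip.
ΣM about B: M_B − 25·13.4 − 40·4.3 − 30·17.1 = 0 → M_B = 1020 kip·ft.

B_x = 0, B_y = 95.00 kip, M_B = 1020 kip·ft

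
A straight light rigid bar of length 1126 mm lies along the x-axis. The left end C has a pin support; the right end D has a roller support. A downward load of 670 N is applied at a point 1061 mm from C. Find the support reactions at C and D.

C_x = 0, C_y = 38.68 N, D_y = 631.3 N

Taking moments about C: D_y·1126 − 670·1061 = 0 → D_y = 710870/1126 = 631.323 ≈ 631.3 N.
ΣF_y = 0: C_y + 631.323 − 670 = 0 → C_y = 38.68 N.
ΣF_x = 0: no horizontal applied forces, so C_x = 0.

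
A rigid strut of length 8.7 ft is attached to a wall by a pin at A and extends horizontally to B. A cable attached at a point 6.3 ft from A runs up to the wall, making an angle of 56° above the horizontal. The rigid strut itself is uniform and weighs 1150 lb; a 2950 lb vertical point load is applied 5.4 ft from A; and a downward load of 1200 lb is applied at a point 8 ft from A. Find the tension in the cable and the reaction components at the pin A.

ΣM about A: T·sin56°·6.3 − 1150·4.35 − 2950·5.4 − 1200·8 = 0 → T = 30532.5/(6.3·0.829038) = 5845.85 ≈ 5846 lb.
ΣF_x = 0: A_x − T·cos56° = 0 → A_x = 5845.85 × 0.559193 = 3269 lb.
ΣF_y = 0: A_y + T·sin56° − 1150 − 2950 − 1200 = 0 → A_y = 5300 − 5845.85 × 0.829038 = 453.6 lb.

T = 5846 lb, A_x = 3269 lb, A_y = 453.6 lb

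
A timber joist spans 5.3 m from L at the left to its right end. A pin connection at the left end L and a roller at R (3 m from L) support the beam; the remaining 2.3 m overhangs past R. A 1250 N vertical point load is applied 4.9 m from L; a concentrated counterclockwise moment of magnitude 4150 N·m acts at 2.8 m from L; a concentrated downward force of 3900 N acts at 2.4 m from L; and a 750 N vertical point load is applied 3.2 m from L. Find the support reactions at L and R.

L_x = 0, L_y = 1322 N, R_y = 4578 N

Moments about L: R_y·3 − 1250·4.9 + 4150 − 3900·2.4 − 750·3.2 = 0 → R_y = 13735/3 = 4578.33 ≈ 4578 N.
ΣF_y = 0: L_y + 4578.33 − 1250 − 3900 − 750 = 0 → L_y = 1322 N.
ΣF_x = 0: no horizontal applied forces, so L_x = 0.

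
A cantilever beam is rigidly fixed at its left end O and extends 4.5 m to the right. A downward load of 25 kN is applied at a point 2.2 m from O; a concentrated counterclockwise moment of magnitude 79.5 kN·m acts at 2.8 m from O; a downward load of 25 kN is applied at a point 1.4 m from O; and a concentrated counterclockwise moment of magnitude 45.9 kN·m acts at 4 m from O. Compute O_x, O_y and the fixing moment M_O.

ΣF_x = 0: O_x = 0.
ΣF_y = 0: O_y − 25 − 25 = 0 → O_y = 50.00 kN.
ΣM about O: M_O − 25·2.2 + 79.5 − 25·1.4 + 45.9 = 0 → M_O = -35.40 kN·m.

O_x = 0, O_y = 50.00 kN, M_O = -35.40 kN·m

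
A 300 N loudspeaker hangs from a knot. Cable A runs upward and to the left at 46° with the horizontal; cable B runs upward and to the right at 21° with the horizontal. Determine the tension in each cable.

ΣF_x = 0: −T_A·cos46° + T_B·cos21° = 0 → T_B = 0.74408·T_A.
ΣF_y = 0: T_A·sin46° + T_B·sin21° = 300.
Substitute: T_A·(0.71934 + 0.74408·0.358368) = 300 → T_A = 304.261 ≈ 304.3 N.
Then T_B = 0.74408 × 304.261 = 226.4 N.

T_A = 304.3 N, T_B = 226.4 N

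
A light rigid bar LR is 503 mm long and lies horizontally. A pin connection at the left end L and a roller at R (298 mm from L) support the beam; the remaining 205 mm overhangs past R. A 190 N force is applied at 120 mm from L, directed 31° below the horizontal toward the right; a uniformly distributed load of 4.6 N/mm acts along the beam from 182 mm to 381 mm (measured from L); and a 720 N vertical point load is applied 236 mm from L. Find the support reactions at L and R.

Resultant of the distributed load: 4.6 × 199 = 915.4 N at 281.5 mm from L.
Moments about L: R_y·298 − 190·sin31°·120 − (4.6·199)·281.5 − 720·236 = 0 → R_y = 439348/298 = 1474.32 ≈ 1474 N.
ΣF_y = 0: L_y + 1474.32 − 190·sin31° − 4.6·199 − 720 = 0 → L_y = 258.9 N.
ΣF_x = 0: L_x + 190·cos31° = 0 → L_x = -162.9 N.

L_x = -162.9 N, L_y = 258.9 N, R_y = 1474 N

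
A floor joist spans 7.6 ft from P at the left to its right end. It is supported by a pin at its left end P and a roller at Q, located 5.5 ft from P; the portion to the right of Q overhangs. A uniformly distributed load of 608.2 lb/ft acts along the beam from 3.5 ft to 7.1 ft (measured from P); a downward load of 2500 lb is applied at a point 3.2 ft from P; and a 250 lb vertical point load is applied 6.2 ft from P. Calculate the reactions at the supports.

Resultant of the distributed load: 608.2 × 3.6 = 2189.52 lb at 5.3 ft from P.
ΣM about P: Q_y·5.5 − (608.2·3.6)·5.3 − 2500·3.2 − 250·6.2 = 0 → Q_y = 21154.456/5.5 = 3846.26 ≈ 3846 lb.
ΣF_y = 0: P_y + 3846.26 − 608.2·3.6 − 2500 − 250 = 0 → P_y = 1093 lb.
ΣF_x = 0: no horizontal applied forces, so P_x = 0.

P_x = 0, P_y = 1093 lb, Q_y = 3846 lb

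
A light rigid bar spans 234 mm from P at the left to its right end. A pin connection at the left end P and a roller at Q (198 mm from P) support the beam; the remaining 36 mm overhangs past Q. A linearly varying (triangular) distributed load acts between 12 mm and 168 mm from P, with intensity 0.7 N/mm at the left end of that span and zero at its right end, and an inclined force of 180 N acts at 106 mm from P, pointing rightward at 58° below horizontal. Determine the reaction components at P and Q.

P_x = -95.39 N, P_y = 107.9 N, Q_y = 99.37 N

Resultant of the triangular load: ½ × 0.7 × 156 = 54.6 N, acting at 64 mm from P (one-third of the span from the peak).
Moments about P: Q_y·198 − (½·0.7·156)·64 − 180·sin58°·106 = 0 → Q_y = 19675.2/198 = 99.3697 ≈ 99.37 N.
ΣF_y = 0: P_y + 99.3697 − ½·0.7·156 − 180·sin58° = 0 → P_y = 107.9 N.
ΣF_x = 0: P_x + 180·cos58° = 0 → P_x = -95.39 N.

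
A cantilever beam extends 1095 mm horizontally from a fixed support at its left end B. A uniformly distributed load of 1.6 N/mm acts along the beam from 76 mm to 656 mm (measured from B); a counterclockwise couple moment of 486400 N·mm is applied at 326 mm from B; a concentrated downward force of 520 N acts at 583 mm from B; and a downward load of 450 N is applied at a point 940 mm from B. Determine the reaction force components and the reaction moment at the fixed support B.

B_x = 0, B_y = 1898 N, M_B = 579400 N·mm

Resultant of the distributed load: 1.6 × 580 = 928 N at 366 mm from B.
ΣF_x = 0: B_x = 0.
ΣF_y = 0: B_y − 1.6·580 − 520 − 450 = 0 → B_y = 1898 N.
ΣM about B: M_B − (1.6·580)·366 + 486400 − 520·583 − 450·940 = 0 → M_B = 579400 N·mm.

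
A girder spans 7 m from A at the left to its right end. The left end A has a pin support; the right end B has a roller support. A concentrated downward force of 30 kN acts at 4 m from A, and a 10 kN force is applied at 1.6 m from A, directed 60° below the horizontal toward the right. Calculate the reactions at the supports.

Taking moments about A: B_y·7 − 30·4 − 10·sin60°·1.6 = 0 → B_y = 133.856/7 = 19.1223 ≈ 19.12 kN.
ΣF_y = 0: A_y + 19.1223 − 30 − 10·sin60° = 0 → A_y = 19.54 kN.
ΣF_x = 0: A_x + 10·cos60° = 0 → A_x = -5.000 kN.

A_x = -5.000 kN, A_y = 19.54 kN, B_y = 19.12 kN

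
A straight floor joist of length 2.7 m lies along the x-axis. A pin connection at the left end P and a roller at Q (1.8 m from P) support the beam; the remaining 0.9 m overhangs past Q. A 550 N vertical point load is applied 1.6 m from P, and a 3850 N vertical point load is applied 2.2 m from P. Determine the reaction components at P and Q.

P_x = 0, P_y = -794.4 N, Q_y = 5194 N

Moments about P: Q_y·1.8 − 550·1.6 − 3850·2.2 = 0 → Q_y = 9350/1.8 = 5194.44 ≈ 5194 N.
ΣF_y = 0: P_y + 5194.44 − 550 − 3850 = 0 → P_y = -794.4 N.
ΣF_x = 0: no horizontal applied forces, so P_x = 0.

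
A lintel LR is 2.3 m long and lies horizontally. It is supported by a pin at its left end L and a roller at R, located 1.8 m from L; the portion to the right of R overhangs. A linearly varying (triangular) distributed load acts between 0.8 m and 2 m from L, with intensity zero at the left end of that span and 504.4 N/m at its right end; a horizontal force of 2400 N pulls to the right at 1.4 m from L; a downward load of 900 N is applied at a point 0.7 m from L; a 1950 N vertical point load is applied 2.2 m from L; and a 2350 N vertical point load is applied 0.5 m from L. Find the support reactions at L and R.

Resultant of the triangular load: ½ × 504.4 × 1.2 = 302.64 N, acting at 1.6 m from L (one-third of the span from the peak).
Moments about L: R_y·1.8 − (½·504.4·1.2)·1.6 − 900·0.7 − 1950·2.2 − 2350·0.5 = 0 → R_y = 6579.224/1.8 = 3655.12 ≈ 3655 N.
ΣF_y = 0: L_y + 3655.12 − ½·504.4·1.2 − 900 − 1950 − 2350 = 0 → L_y = 1848 N.
ΣF_x = 0: L_x + 2400 = 0 → L_x = -2400 N.

L_x = -2400 N, L_y = 1848 N, R_y = 3655 N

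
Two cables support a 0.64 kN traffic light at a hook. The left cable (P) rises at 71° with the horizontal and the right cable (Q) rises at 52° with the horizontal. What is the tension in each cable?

T_P = 0.4698 kN, T_Q = 0.2484 kN

ΣF_x = 0: −T_P·cos71° + T_Q·cos52° = 0 → T_Q = 0.52881·T_P.
ΣF_y = 0: T_P·sin71° + T_Q·sin52° = 0.64.
Substitute: T_P·(0.945519 + 0.52881·0.788011) = 0.64 → T_P = 0.469819 ≈ 0.4698 kN.
Then T_Q = 0.52881 × 0.469819 = 0.2484 kN.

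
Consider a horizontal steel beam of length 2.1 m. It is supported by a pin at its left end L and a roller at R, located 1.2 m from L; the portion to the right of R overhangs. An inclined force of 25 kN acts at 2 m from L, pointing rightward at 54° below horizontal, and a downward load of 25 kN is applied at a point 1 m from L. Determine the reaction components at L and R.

Taking moments about L: R_y·1.2 − 25·sin54°·2 − 25·1 = 0 → R_y = 65.4508/1.2 = 54.5423 ≈ 54.54 kN.
ΣF_y = 0: L_y + 54.5423 − 25·sin54° − 25 = 0 → L_y = -9.317 kN.
ΣF_x = 0: L_x + 25·cos54° = 0 → L_x = -14.69 kN.

L_x = -14.69 kN, L_y = -9.317 kN, R_y = 54.54 kN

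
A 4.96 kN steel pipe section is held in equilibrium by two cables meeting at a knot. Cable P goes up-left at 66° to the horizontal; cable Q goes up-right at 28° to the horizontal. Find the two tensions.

ΣF_x = 0: −T_P·cos66° + T_Q·cos28° = 0 → T_Q = 0.460658·T_P.
ΣF_y = 0: T_P·sin66° + T_Q·sin28° = 4.96.
Substitute: T_P·(0.913545 + 0.460658·0.469472) = 4.96 → T_P = 4.39011 ≈ 4.390 kN.
Then T_Q = 0.460658 × 4.39011 = 2.022 kN.

T_P = 4.390 kN, T_Q = 2.022 kN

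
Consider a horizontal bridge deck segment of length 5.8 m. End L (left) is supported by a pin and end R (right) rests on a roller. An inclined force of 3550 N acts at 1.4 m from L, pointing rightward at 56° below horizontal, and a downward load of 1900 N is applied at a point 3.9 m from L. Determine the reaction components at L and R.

L_x = -1985 N, L_y = 2855 N, R_y = 1988 N

Moments about L: R_y·5.8 − 3550·sin56°·1.4 − 1900·3.9 = 0 → R_y = 11530.3/5.8 = 1987.98 ≈ 1988 N.
ΣF_y = 0: L_y + 1987.98 − 3550·sin56° − 1900 = 0 → L_y = 2855 N.
ΣF_x = 0: L_x + 3550·cos56° = 0 → L_x = -1985 N.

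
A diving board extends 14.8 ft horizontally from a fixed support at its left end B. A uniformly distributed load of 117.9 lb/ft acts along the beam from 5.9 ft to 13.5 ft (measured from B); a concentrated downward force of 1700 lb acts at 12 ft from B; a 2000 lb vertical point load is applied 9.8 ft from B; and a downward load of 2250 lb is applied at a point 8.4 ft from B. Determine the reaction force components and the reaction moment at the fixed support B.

B_x = 0, B_y = 6846 lb, M_B = 67590 lb·ft

Resultant of the distributed load: 117.9 × 7.6 = 896.04 lb at 9.7 ft from B.
ΣF_x = 0: B_x = 0.
ΣF_y = 0: B_y − 117.9·7.6 − 1700 − 2000 − 2250 = 0 → B_y = 6846 lb.
ΣM about B: M_B − (117.9·7.6)·9.7 − 1700·12 − 2000·9.8 − 2250·8.4 = 0 → M_B = 67590 lb·ft.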